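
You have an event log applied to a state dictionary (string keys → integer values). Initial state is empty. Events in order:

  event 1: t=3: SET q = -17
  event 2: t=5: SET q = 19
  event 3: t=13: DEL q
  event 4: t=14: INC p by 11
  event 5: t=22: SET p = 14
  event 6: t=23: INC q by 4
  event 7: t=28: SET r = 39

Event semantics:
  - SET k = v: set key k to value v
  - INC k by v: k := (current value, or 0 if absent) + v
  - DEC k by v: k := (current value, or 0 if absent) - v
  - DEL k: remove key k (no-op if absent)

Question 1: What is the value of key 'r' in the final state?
Answer: 39

Derivation:
Track key 'r' through all 7 events:
  event 1 (t=3: SET q = -17): r unchanged
  event 2 (t=5: SET q = 19): r unchanged
  event 3 (t=13: DEL q): r unchanged
  event 4 (t=14: INC p by 11): r unchanged
  event 5 (t=22: SET p = 14): r unchanged
  event 6 (t=23: INC q by 4): r unchanged
  event 7 (t=28: SET r = 39): r (absent) -> 39
Final: r = 39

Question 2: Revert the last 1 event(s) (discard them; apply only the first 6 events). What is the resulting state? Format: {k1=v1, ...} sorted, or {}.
Keep first 6 events (discard last 1):
  after event 1 (t=3: SET q = -17): {q=-17}
  after event 2 (t=5: SET q = 19): {q=19}
  after event 3 (t=13: DEL q): {}
  after event 4 (t=14: INC p by 11): {p=11}
  after event 5 (t=22: SET p = 14): {p=14}
  after event 6 (t=23: INC q by 4): {p=14, q=4}

Answer: {p=14, q=4}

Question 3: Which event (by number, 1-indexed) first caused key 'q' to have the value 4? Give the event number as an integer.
Answer: 6

Derivation:
Looking for first event where q becomes 4:
  event 1: q = -17
  event 2: q = 19
  event 3: q = (absent)
  event 6: q (absent) -> 4  <-- first match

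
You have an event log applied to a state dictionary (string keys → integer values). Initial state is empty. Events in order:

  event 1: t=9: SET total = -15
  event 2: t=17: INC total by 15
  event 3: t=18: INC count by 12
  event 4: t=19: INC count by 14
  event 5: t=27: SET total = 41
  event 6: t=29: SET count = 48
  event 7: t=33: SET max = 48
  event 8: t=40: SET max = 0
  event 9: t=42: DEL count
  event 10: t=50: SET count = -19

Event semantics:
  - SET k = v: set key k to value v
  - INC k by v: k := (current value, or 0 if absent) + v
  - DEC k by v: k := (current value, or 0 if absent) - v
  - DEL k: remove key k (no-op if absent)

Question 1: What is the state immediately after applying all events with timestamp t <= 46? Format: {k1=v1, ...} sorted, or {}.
Answer: {max=0, total=41}

Derivation:
Apply events with t <= 46 (9 events):
  after event 1 (t=9: SET total = -15): {total=-15}
  after event 2 (t=17: INC total by 15): {total=0}
  after event 3 (t=18: INC count by 12): {count=12, total=0}
  after event 4 (t=19: INC count by 14): {count=26, total=0}
  after event 5 (t=27: SET total = 41): {count=26, total=41}
  after event 6 (t=29: SET count = 48): {count=48, total=41}
  after event 7 (t=33: SET max = 48): {count=48, max=48, total=41}
  after event 8 (t=40: SET max = 0): {count=48, max=0, total=41}
  after event 9 (t=42: DEL count): {max=0, total=41}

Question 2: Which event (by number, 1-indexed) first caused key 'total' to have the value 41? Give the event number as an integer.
Looking for first event where total becomes 41:
  event 1: total = -15
  event 2: total = 0
  event 3: total = 0
  event 4: total = 0
  event 5: total 0 -> 41  <-- first match

Answer: 5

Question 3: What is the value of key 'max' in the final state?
Track key 'max' through all 10 events:
  event 1 (t=9: SET total = -15): max unchanged
  event 2 (t=17: INC total by 15): max unchanged
  event 3 (t=18: INC count by 12): max unchanged
  event 4 (t=19: INC count by 14): max unchanged
  event 5 (t=27: SET total = 41): max unchanged
  event 6 (t=29: SET count = 48): max unchanged
  event 7 (t=33: SET max = 48): max (absent) -> 48
  event 8 (t=40: SET max = 0): max 48 -> 0
  event 9 (t=42: DEL count): max unchanged
  event 10 (t=50: SET count = -19): max unchanged
Final: max = 0

Answer: 0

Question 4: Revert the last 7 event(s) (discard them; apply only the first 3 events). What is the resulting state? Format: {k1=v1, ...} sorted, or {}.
Keep first 3 events (discard last 7):
  after event 1 (t=9: SET total = -15): {total=-15}
  after event 2 (t=17: INC total by 15): {total=0}
  after event 3 (t=18: INC count by 12): {count=12, total=0}

Answer: {count=12, total=0}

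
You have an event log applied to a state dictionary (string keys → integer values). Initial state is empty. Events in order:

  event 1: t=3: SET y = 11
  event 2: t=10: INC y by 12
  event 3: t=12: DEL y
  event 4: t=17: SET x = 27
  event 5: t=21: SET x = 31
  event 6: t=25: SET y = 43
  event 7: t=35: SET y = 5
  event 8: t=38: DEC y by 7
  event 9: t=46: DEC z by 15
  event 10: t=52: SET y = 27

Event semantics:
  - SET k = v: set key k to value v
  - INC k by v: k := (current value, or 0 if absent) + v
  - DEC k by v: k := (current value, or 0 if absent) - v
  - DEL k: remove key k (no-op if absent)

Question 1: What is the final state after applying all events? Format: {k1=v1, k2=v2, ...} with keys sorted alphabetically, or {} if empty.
Answer: {x=31, y=27, z=-15}

Derivation:
  after event 1 (t=3: SET y = 11): {y=11}
  after event 2 (t=10: INC y by 12): {y=23}
  after event 3 (t=12: DEL y): {}
  after event 4 (t=17: SET x = 27): {x=27}
  after event 5 (t=21: SET x = 31): {x=31}
  after event 6 (t=25: SET y = 43): {x=31, y=43}
  after event 7 (t=35: SET y = 5): {x=31, y=5}
  after event 8 (t=38: DEC y by 7): {x=31, y=-2}
  after event 9 (t=46: DEC z by 15): {x=31, y=-2, z=-15}
  after event 10 (t=52: SET y = 27): {x=31, y=27, z=-15}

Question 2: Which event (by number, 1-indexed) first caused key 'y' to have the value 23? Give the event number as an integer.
Answer: 2

Derivation:
Looking for first event where y becomes 23:
  event 1: y = 11
  event 2: y 11 -> 23  <-- first match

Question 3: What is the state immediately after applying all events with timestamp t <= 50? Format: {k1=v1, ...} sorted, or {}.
Apply events with t <= 50 (9 events):
  after event 1 (t=3: SET y = 11): {y=11}
  after event 2 (t=10: INC y by 12): {y=23}
  after event 3 (t=12: DEL y): {}
  after event 4 (t=17: SET x = 27): {x=27}
  after event 5 (t=21: SET x = 31): {x=31}
  after event 6 (t=25: SET y = 43): {x=31, y=43}
  after event 7 (t=35: SET y = 5): {x=31, y=5}
  after event 8 (t=38: DEC y by 7): {x=31, y=-2}
  after event 9 (t=46: DEC z by 15): {x=31, y=-2, z=-15}

Answer: {x=31, y=-2, z=-15}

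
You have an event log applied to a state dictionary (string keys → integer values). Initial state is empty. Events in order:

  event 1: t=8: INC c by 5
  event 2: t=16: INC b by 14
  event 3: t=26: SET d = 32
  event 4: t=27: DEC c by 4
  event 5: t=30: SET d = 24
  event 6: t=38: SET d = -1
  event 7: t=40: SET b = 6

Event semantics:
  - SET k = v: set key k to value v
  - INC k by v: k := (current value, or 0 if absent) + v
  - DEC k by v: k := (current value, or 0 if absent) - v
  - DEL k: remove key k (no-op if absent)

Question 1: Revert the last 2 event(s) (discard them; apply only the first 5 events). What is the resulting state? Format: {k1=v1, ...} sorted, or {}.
Keep first 5 events (discard last 2):
  after event 1 (t=8: INC c by 5): {c=5}
  after event 2 (t=16: INC b by 14): {b=14, c=5}
  after event 3 (t=26: SET d = 32): {b=14, c=5, d=32}
  after event 4 (t=27: DEC c by 4): {b=14, c=1, d=32}
  after event 5 (t=30: SET d = 24): {b=14, c=1, d=24}

Answer: {b=14, c=1, d=24}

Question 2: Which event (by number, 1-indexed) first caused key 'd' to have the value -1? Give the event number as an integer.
Looking for first event where d becomes -1:
  event 3: d = 32
  event 4: d = 32
  event 5: d = 24
  event 6: d 24 -> -1  <-- first match

Answer: 6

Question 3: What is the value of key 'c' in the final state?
Answer: 1

Derivation:
Track key 'c' through all 7 events:
  event 1 (t=8: INC c by 5): c (absent) -> 5
  event 2 (t=16: INC b by 14): c unchanged
  event 3 (t=26: SET d = 32): c unchanged
  event 4 (t=27: DEC c by 4): c 5 -> 1
  event 5 (t=30: SET d = 24): c unchanged
  event 6 (t=38: SET d = -1): c unchanged
  event 7 (t=40: SET b = 6): c unchanged
Final: c = 1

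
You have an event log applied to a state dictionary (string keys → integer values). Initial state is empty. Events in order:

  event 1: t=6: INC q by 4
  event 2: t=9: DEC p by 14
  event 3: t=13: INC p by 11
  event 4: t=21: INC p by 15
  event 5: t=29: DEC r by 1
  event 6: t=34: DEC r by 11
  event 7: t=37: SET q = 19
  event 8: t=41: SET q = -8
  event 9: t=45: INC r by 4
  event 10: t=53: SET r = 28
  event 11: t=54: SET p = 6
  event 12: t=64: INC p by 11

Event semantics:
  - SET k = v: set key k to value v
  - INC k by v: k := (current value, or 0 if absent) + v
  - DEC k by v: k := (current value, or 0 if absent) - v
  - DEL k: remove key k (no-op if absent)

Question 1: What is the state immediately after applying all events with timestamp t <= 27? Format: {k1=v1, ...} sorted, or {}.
Apply events with t <= 27 (4 events):
  after event 1 (t=6: INC q by 4): {q=4}
  after event 2 (t=9: DEC p by 14): {p=-14, q=4}
  after event 3 (t=13: INC p by 11): {p=-3, q=4}
  after event 4 (t=21: INC p by 15): {p=12, q=4}

Answer: {p=12, q=4}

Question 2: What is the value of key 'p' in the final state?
Answer: 17

Derivation:
Track key 'p' through all 12 events:
  event 1 (t=6: INC q by 4): p unchanged
  event 2 (t=9: DEC p by 14): p (absent) -> -14
  event 3 (t=13: INC p by 11): p -14 -> -3
  event 4 (t=21: INC p by 15): p -3 -> 12
  event 5 (t=29: DEC r by 1): p unchanged
  event 6 (t=34: DEC r by 11): p unchanged
  event 7 (t=37: SET q = 19): p unchanged
  event 8 (t=41: SET q = -8): p unchanged
  event 9 (t=45: INC r by 4): p unchanged
  event 10 (t=53: SET r = 28): p unchanged
  event 11 (t=54: SET p = 6): p 12 -> 6
  event 12 (t=64: INC p by 11): p 6 -> 17
Final: p = 17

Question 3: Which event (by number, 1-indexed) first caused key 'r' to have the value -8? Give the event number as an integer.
Answer: 9

Derivation:
Looking for first event where r becomes -8:
  event 5: r = -1
  event 6: r = -12
  event 7: r = -12
  event 8: r = -12
  event 9: r -12 -> -8  <-- first match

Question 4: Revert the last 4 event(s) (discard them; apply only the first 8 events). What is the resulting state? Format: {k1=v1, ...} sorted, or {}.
Keep first 8 events (discard last 4):
  after event 1 (t=6: INC q by 4): {q=4}
  after event 2 (t=9: DEC p by 14): {p=-14, q=4}
  after event 3 (t=13: INC p by 11): {p=-3, q=4}
  after event 4 (t=21: INC p by 15): {p=12, q=4}
  after event 5 (t=29: DEC r by 1): {p=12, q=4, r=-1}
  after event 6 (t=34: DEC r by 11): {p=12, q=4, r=-12}
  after event 7 (t=37: SET q = 19): {p=12, q=19, r=-12}
  after event 8 (t=41: SET q = -8): {p=12, q=-8, r=-12}

Answer: {p=12, q=-8, r=-12}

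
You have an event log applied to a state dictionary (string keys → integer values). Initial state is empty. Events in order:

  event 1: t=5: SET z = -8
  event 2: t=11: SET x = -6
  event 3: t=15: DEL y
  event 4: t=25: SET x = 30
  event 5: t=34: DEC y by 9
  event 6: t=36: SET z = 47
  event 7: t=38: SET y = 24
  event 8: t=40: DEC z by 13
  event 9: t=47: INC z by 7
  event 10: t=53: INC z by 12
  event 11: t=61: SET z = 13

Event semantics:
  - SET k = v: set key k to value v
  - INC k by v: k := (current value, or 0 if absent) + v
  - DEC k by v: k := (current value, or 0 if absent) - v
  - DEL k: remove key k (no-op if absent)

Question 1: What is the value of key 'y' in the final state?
Answer: 24

Derivation:
Track key 'y' through all 11 events:
  event 1 (t=5: SET z = -8): y unchanged
  event 2 (t=11: SET x = -6): y unchanged
  event 3 (t=15: DEL y): y (absent) -> (absent)
  event 4 (t=25: SET x = 30): y unchanged
  event 5 (t=34: DEC y by 9): y (absent) -> -9
  event 6 (t=36: SET z = 47): y unchanged
  event 7 (t=38: SET y = 24): y -9 -> 24
  event 8 (t=40: DEC z by 13): y unchanged
  event 9 (t=47: INC z by 7): y unchanged
  event 10 (t=53: INC z by 12): y unchanged
  event 11 (t=61: SET z = 13): y unchanged
Final: y = 24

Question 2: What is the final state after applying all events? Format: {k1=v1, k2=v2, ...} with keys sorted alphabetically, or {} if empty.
  after event 1 (t=5: SET z = -8): {z=-8}
  after event 2 (t=11: SET x = -6): {x=-6, z=-8}
  after event 3 (t=15: DEL y): {x=-6, z=-8}
  after event 4 (t=25: SET x = 30): {x=30, z=-8}
  after event 5 (t=34: DEC y by 9): {x=30, y=-9, z=-8}
  after event 6 (t=36: SET z = 47): {x=30, y=-9, z=47}
  after event 7 (t=38: SET y = 24): {x=30, y=24, z=47}
  after event 8 (t=40: DEC z by 13): {x=30, y=24, z=34}
  after event 9 (t=47: INC z by 7): {x=30, y=24, z=41}
  after event 10 (t=53: INC z by 12): {x=30, y=24, z=53}
  after event 11 (t=61: SET z = 13): {x=30, y=24, z=13}

Answer: {x=30, y=24, z=13}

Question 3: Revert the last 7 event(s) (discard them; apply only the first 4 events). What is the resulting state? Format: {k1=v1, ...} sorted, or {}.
Answer: {x=30, z=-8}

Derivation:
Keep first 4 events (discard last 7):
  after event 1 (t=5: SET z = -8): {z=-8}
  after event 2 (t=11: SET x = -6): {x=-6, z=-8}
  after event 3 (t=15: DEL y): {x=-6, z=-8}
  after event 4 (t=25: SET x = 30): {x=30, z=-8}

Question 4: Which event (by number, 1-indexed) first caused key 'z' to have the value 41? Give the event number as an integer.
Looking for first event where z becomes 41:
  event 1: z = -8
  event 2: z = -8
  event 3: z = -8
  event 4: z = -8
  event 5: z = -8
  event 6: z = 47
  event 7: z = 47
  event 8: z = 34
  event 9: z 34 -> 41  <-- first match

Answer: 9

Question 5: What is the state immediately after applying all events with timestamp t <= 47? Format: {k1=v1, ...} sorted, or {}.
Answer: {x=30, y=24, z=41}

Derivation:
Apply events with t <= 47 (9 events):
  after event 1 (t=5: SET z = -8): {z=-8}
  after event 2 (t=11: SET x = -6): {x=-6, z=-8}
  after event 3 (t=15: DEL y): {x=-6, z=-8}
  after event 4 (t=25: SET x = 30): {x=30, z=-8}
  after event 5 (t=34: DEC y by 9): {x=30, y=-9, z=-8}
  after event 6 (t=36: SET z = 47): {x=30, y=-9, z=47}
  after event 7 (t=38: SET y = 24): {x=30, y=24, z=47}
  after event 8 (t=40: DEC z by 13): {x=30, y=24, z=34}
  after event 9 (t=47: INC z by 7): {x=30, y=24, z=41}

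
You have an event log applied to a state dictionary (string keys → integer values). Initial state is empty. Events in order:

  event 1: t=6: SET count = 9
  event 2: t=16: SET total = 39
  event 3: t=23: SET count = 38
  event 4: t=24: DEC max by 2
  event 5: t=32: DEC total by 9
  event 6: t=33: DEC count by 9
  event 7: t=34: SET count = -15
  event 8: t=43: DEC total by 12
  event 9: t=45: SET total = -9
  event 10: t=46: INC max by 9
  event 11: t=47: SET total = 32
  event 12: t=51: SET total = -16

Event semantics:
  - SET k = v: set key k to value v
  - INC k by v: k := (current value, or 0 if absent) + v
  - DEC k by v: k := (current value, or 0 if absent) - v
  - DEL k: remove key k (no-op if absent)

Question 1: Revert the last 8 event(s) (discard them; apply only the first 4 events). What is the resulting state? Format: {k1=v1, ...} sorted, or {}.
Answer: {count=38, max=-2, total=39}

Derivation:
Keep first 4 events (discard last 8):
  after event 1 (t=6: SET count = 9): {count=9}
  after event 2 (t=16: SET total = 39): {count=9, total=39}
  after event 3 (t=23: SET count = 38): {count=38, total=39}
  after event 4 (t=24: DEC max by 2): {count=38, max=-2, total=39}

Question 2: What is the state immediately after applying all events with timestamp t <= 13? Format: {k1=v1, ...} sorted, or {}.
Answer: {count=9}

Derivation:
Apply events with t <= 13 (1 events):
  after event 1 (t=6: SET count = 9): {count=9}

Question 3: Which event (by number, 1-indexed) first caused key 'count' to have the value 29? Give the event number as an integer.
Answer: 6

Derivation:
Looking for first event where count becomes 29:
  event 1: count = 9
  event 2: count = 9
  event 3: count = 38
  event 4: count = 38
  event 5: count = 38
  event 6: count 38 -> 29  <-- first match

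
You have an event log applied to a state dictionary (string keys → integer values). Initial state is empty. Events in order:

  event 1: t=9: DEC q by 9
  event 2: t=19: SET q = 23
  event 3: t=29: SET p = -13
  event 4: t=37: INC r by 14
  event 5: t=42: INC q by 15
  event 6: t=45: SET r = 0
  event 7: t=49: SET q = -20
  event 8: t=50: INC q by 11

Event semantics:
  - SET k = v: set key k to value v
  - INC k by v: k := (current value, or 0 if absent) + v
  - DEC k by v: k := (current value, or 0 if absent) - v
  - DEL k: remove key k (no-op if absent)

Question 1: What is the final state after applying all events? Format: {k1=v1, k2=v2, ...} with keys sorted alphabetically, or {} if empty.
  after event 1 (t=9: DEC q by 9): {q=-9}
  after event 2 (t=19: SET q = 23): {q=23}
  after event 3 (t=29: SET p = -13): {p=-13, q=23}
  after event 4 (t=37: INC r by 14): {p=-13, q=23, r=14}
  after event 5 (t=42: INC q by 15): {p=-13, q=38, r=14}
  after event 6 (t=45: SET r = 0): {p=-13, q=38, r=0}
  after event 7 (t=49: SET q = -20): {p=-13, q=-20, r=0}
  after event 8 (t=50: INC q by 11): {p=-13, q=-9, r=0}

Answer: {p=-13, q=-9, r=0}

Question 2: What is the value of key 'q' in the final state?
Track key 'q' through all 8 events:
  event 1 (t=9: DEC q by 9): q (absent) -> -9
  event 2 (t=19: SET q = 23): q -9 -> 23
  event 3 (t=29: SET p = -13): q unchanged
  event 4 (t=37: INC r by 14): q unchanged
  event 5 (t=42: INC q by 15): q 23 -> 38
  event 6 (t=45: SET r = 0): q unchanged
  event 7 (t=49: SET q = -20): q 38 -> -20
  event 8 (t=50: INC q by 11): q -20 -> -9
Final: q = -9

Answer: -9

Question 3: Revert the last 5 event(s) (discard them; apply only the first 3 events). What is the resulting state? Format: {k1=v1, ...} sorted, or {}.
Answer: {p=-13, q=23}

Derivation:
Keep first 3 events (discard last 5):
  after event 1 (t=9: DEC q by 9): {q=-9}
  after event 2 (t=19: SET q = 23): {q=23}
  after event 3 (t=29: SET p = -13): {p=-13, q=23}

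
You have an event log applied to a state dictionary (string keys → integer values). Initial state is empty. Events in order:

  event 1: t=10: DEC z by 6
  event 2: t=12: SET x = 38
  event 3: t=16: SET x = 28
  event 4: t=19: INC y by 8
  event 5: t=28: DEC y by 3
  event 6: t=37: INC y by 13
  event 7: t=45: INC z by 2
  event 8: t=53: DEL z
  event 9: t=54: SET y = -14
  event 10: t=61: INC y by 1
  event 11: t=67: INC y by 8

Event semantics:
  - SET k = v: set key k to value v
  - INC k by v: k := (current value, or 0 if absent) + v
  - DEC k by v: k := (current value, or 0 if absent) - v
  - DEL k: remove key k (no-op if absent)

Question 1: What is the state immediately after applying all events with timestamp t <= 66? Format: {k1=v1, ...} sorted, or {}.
Apply events with t <= 66 (10 events):
  after event 1 (t=10: DEC z by 6): {z=-6}
  after event 2 (t=12: SET x = 38): {x=38, z=-6}
  after event 3 (t=16: SET x = 28): {x=28, z=-6}
  after event 4 (t=19: INC y by 8): {x=28, y=8, z=-6}
  after event 5 (t=28: DEC y by 3): {x=28, y=5, z=-6}
  after event 6 (t=37: INC y by 13): {x=28, y=18, z=-6}
  after event 7 (t=45: INC z by 2): {x=28, y=18, z=-4}
  after event 8 (t=53: DEL z): {x=28, y=18}
  after event 9 (t=54: SET y = -14): {x=28, y=-14}
  after event 10 (t=61: INC y by 1): {x=28, y=-13}

Answer: {x=28, y=-13}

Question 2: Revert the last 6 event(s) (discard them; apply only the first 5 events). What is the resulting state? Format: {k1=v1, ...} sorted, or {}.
Keep first 5 events (discard last 6):
  after event 1 (t=10: DEC z by 6): {z=-6}
  after event 2 (t=12: SET x = 38): {x=38, z=-6}
  after event 3 (t=16: SET x = 28): {x=28, z=-6}
  after event 4 (t=19: INC y by 8): {x=28, y=8, z=-6}
  after event 5 (t=28: DEC y by 3): {x=28, y=5, z=-6}

Answer: {x=28, y=5, z=-6}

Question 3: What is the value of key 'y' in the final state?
Answer: -5

Derivation:
Track key 'y' through all 11 events:
  event 1 (t=10: DEC z by 6): y unchanged
  event 2 (t=12: SET x = 38): y unchanged
  event 3 (t=16: SET x = 28): y unchanged
  event 4 (t=19: INC y by 8): y (absent) -> 8
  event 5 (t=28: DEC y by 3): y 8 -> 5
  event 6 (t=37: INC y by 13): y 5 -> 18
  event 7 (t=45: INC z by 2): y unchanged
  event 8 (t=53: DEL z): y unchanged
  event 9 (t=54: SET y = -14): y 18 -> -14
  event 10 (t=61: INC y by 1): y -14 -> -13
  event 11 (t=67: INC y by 8): y -13 -> -5
Final: y = -5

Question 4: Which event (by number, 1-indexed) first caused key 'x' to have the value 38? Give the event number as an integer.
Answer: 2

Derivation:
Looking for first event where x becomes 38:
  event 2: x (absent) -> 38  <-- first match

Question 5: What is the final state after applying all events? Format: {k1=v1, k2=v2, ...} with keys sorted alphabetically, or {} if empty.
Answer: {x=28, y=-5}

Derivation:
  after event 1 (t=10: DEC z by 6): {z=-6}
  after event 2 (t=12: SET x = 38): {x=38, z=-6}
  after event 3 (t=16: SET x = 28): {x=28, z=-6}
  after event 4 (t=19: INC y by 8): {x=28, y=8, z=-6}
  after event 5 (t=28: DEC y by 3): {x=28, y=5, z=-6}
  after event 6 (t=37: INC y by 13): {x=28, y=18, z=-6}
  after event 7 (t=45: INC z by 2): {x=28, y=18, z=-4}
  after event 8 (t=53: DEL z): {x=28, y=18}
  after event 9 (t=54: SET y = -14): {x=28, y=-14}
  after event 10 (t=61: INC y by 1): {x=28, y=-13}
  after event 11 (t=67: INC y by 8): {x=28, y=-5}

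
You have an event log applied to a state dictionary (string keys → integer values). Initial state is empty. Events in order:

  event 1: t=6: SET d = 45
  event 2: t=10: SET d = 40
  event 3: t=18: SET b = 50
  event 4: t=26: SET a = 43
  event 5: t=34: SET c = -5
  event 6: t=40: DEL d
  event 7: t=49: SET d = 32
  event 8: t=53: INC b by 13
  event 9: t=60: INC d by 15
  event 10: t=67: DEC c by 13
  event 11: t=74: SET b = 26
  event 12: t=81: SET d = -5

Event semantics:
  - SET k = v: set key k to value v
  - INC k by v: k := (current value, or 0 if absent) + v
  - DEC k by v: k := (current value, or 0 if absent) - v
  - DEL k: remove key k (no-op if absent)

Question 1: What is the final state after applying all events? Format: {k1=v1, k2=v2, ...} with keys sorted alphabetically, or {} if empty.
Answer: {a=43, b=26, c=-18, d=-5}

Derivation:
  after event 1 (t=6: SET d = 45): {d=45}
  after event 2 (t=10: SET d = 40): {d=40}
  after event 3 (t=18: SET b = 50): {b=50, d=40}
  after event 4 (t=26: SET a = 43): {a=43, b=50, d=40}
  after event 5 (t=34: SET c = -5): {a=43, b=50, c=-5, d=40}
  after event 6 (t=40: DEL d): {a=43, b=50, c=-5}
  after event 7 (t=49: SET d = 32): {a=43, b=50, c=-5, d=32}
  after event 8 (t=53: INC b by 13): {a=43, b=63, c=-5, d=32}
  after event 9 (t=60: INC d by 15): {a=43, b=63, c=-5, d=47}
  after event 10 (t=67: DEC c by 13): {a=43, b=63, c=-18, d=47}
  after event 11 (t=74: SET b = 26): {a=43, b=26, c=-18, d=47}
  after event 12 (t=81: SET d = -5): {a=43, b=26, c=-18, d=-5}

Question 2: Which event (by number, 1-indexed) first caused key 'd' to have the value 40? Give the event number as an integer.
Answer: 2

Derivation:
Looking for first event where d becomes 40:
  event 1: d = 45
  event 2: d 45 -> 40  <-- first match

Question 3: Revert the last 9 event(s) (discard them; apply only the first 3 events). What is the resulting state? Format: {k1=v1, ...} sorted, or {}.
Answer: {b=50, d=40}

Derivation:
Keep first 3 events (discard last 9):
  after event 1 (t=6: SET d = 45): {d=45}
  after event 2 (t=10: SET d = 40): {d=40}
  after event 3 (t=18: SET b = 50): {b=50, d=40}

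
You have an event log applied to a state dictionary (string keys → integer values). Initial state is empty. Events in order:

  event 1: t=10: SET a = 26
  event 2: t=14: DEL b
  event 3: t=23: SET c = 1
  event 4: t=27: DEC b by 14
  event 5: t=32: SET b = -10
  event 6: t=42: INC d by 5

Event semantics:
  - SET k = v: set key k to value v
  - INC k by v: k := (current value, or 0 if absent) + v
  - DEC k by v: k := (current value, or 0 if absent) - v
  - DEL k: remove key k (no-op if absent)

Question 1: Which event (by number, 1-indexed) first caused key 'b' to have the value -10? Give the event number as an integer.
Answer: 5

Derivation:
Looking for first event where b becomes -10:
  event 4: b = -14
  event 5: b -14 -> -10  <-- first match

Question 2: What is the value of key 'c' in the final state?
Track key 'c' through all 6 events:
  event 1 (t=10: SET a = 26): c unchanged
  event 2 (t=14: DEL b): c unchanged
  event 3 (t=23: SET c = 1): c (absent) -> 1
  event 4 (t=27: DEC b by 14): c unchanged
  event 5 (t=32: SET b = -10): c unchanged
  event 6 (t=42: INC d by 5): c unchanged
Final: c = 1

Answer: 1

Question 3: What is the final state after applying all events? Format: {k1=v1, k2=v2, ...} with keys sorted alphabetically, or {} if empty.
  after event 1 (t=10: SET a = 26): {a=26}
  after event 2 (t=14: DEL b): {a=26}
  after event 3 (t=23: SET c = 1): {a=26, c=1}
  after event 4 (t=27: DEC b by 14): {a=26, b=-14, c=1}
  after event 5 (t=32: SET b = -10): {a=26, b=-10, c=1}
  after event 6 (t=42: INC d by 5): {a=26, b=-10, c=1, d=5}

Answer: {a=26, b=-10, c=1, d=5}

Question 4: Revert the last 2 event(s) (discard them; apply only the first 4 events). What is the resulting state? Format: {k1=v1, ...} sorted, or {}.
Answer: {a=26, b=-14, c=1}

Derivation:
Keep first 4 events (discard last 2):
  after event 1 (t=10: SET a = 26): {a=26}
  after event 2 (t=14: DEL b): {a=26}
  after event 3 (t=23: SET c = 1): {a=26, c=1}
  after event 4 (t=27: DEC b by 14): {a=26, b=-14, c=1}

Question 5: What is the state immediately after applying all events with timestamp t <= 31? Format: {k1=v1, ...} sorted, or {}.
Answer: {a=26, b=-14, c=1}

Derivation:
Apply events with t <= 31 (4 events):
  after event 1 (t=10: SET a = 26): {a=26}
  after event 2 (t=14: DEL b): {a=26}
  after event 3 (t=23: SET c = 1): {a=26, c=1}
  after event 4 (t=27: DEC b by 14): {a=26, b=-14, c=1}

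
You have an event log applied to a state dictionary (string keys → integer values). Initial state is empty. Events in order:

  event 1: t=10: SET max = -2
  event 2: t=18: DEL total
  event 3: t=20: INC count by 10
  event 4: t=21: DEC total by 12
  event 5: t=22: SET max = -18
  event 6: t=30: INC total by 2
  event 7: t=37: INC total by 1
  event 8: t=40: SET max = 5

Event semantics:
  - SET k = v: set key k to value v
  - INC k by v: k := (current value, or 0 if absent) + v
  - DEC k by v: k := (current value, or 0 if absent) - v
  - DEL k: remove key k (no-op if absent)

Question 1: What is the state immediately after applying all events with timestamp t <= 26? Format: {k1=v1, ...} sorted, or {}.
Answer: {count=10, max=-18, total=-12}

Derivation:
Apply events with t <= 26 (5 events):
  after event 1 (t=10: SET max = -2): {max=-2}
  after event 2 (t=18: DEL total): {max=-2}
  after event 3 (t=20: INC count by 10): {count=10, max=-2}
  after event 4 (t=21: DEC total by 12): {count=10, max=-2, total=-12}
  after event 5 (t=22: SET max = -18): {count=10, max=-18, total=-12}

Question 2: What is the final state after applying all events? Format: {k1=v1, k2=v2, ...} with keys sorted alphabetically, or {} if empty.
  after event 1 (t=10: SET max = -2): {max=-2}
  after event 2 (t=18: DEL total): {max=-2}
  after event 3 (t=20: INC count by 10): {count=10, max=-2}
  after event 4 (t=21: DEC total by 12): {count=10, max=-2, total=-12}
  after event 5 (t=22: SET max = -18): {count=10, max=-18, total=-12}
  after event 6 (t=30: INC total by 2): {count=10, max=-18, total=-10}
  after event 7 (t=37: INC total by 1): {count=10, max=-18, total=-9}
  after event 8 (t=40: SET max = 5): {count=10, max=5, total=-9}

Answer: {count=10, max=5, total=-9}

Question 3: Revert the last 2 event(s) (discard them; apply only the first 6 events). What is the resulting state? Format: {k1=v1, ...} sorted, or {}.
Answer: {count=10, max=-18, total=-10}

Derivation:
Keep first 6 events (discard last 2):
  after event 1 (t=10: SET max = -2): {max=-2}
  after event 2 (t=18: DEL total): {max=-2}
  after event 3 (t=20: INC count by 10): {count=10, max=-2}
  after event 4 (t=21: DEC total by 12): {count=10, max=-2, total=-12}
  after event 5 (t=22: SET max = -18): {count=10, max=-18, total=-12}
  after event 6 (t=30: INC total by 2): {count=10, max=-18, total=-10}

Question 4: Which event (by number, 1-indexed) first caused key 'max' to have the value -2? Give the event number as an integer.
Answer: 1

Derivation:
Looking for first event where max becomes -2:
  event 1: max (absent) -> -2  <-- first match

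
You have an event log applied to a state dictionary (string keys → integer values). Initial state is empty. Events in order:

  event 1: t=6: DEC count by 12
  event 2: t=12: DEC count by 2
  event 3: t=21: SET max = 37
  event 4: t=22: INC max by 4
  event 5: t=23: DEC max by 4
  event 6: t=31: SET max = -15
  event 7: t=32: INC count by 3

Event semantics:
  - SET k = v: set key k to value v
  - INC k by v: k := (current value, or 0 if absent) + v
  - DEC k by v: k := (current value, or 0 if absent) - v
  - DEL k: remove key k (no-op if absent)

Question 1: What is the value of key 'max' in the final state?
Track key 'max' through all 7 events:
  event 1 (t=6: DEC count by 12): max unchanged
  event 2 (t=12: DEC count by 2): max unchanged
  event 3 (t=21: SET max = 37): max (absent) -> 37
  event 4 (t=22: INC max by 4): max 37 -> 41
  event 5 (t=23: DEC max by 4): max 41 -> 37
  event 6 (t=31: SET max = -15): max 37 -> -15
  event 7 (t=32: INC count by 3): max unchanged
Final: max = -15

Answer: -15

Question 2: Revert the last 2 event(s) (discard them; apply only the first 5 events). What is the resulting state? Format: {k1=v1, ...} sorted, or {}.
Answer: {count=-14, max=37}

Derivation:
Keep first 5 events (discard last 2):
  after event 1 (t=6: DEC count by 12): {count=-12}
  after event 2 (t=12: DEC count by 2): {count=-14}
  after event 3 (t=21: SET max = 37): {count=-14, max=37}
  after event 4 (t=22: INC max by 4): {count=-14, max=41}
  after event 5 (t=23: DEC max by 4): {count=-14, max=37}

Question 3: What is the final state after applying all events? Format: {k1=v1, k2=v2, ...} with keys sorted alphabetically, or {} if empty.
Answer: {count=-11, max=-15}

Derivation:
  after event 1 (t=6: DEC count by 12): {count=-12}
  after event 2 (t=12: DEC count by 2): {count=-14}
  after event 3 (t=21: SET max = 37): {count=-14, max=37}
  after event 4 (t=22: INC max by 4): {count=-14, max=41}
  after event 5 (t=23: DEC max by 4): {count=-14, max=37}
  after event 6 (t=31: SET max = -15): {count=-14, max=-15}
  after event 7 (t=32: INC count by 3): {count=-11, max=-15}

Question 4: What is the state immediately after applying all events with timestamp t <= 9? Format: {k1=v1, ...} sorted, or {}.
Answer: {count=-12}

Derivation:
Apply events with t <= 9 (1 events):
  after event 1 (t=6: DEC count by 12): {count=-12}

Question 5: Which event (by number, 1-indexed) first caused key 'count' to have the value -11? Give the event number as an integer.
Answer: 7

Derivation:
Looking for first event where count becomes -11:
  event 1: count = -12
  event 2: count = -14
  event 3: count = -14
  event 4: count = -14
  event 5: count = -14
  event 6: count = -14
  event 7: count -14 -> -11  <-- first match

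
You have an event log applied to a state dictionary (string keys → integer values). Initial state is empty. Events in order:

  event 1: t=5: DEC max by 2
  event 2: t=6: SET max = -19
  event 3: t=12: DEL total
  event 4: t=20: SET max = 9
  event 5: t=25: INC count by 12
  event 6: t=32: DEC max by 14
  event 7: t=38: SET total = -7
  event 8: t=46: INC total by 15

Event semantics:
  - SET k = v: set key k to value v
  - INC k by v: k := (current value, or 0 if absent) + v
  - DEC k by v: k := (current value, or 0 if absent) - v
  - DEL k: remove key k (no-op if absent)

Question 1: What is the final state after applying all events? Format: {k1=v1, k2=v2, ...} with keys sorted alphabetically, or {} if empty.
  after event 1 (t=5: DEC max by 2): {max=-2}
  after event 2 (t=6: SET max = -19): {max=-19}
  after event 3 (t=12: DEL total): {max=-19}
  after event 4 (t=20: SET max = 9): {max=9}
  after event 5 (t=25: INC count by 12): {count=12, max=9}
  after event 6 (t=32: DEC max by 14): {count=12, max=-5}
  after event 7 (t=38: SET total = -7): {count=12, max=-5, total=-7}
  after event 8 (t=46: INC total by 15): {count=12, max=-5, total=8}

Answer: {count=12, max=-5, total=8}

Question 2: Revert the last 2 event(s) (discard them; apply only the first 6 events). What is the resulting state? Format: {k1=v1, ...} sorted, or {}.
Keep first 6 events (discard last 2):
  after event 1 (t=5: DEC max by 2): {max=-2}
  after event 2 (t=6: SET max = -19): {max=-19}
  after event 3 (t=12: DEL total): {max=-19}
  after event 4 (t=20: SET max = 9): {max=9}
  after event 5 (t=25: INC count by 12): {count=12, max=9}
  after event 6 (t=32: DEC max by 14): {count=12, max=-5}

Answer: {count=12, max=-5}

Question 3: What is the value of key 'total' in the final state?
Answer: 8

Derivation:
Track key 'total' through all 8 events:
  event 1 (t=5: DEC max by 2): total unchanged
  event 2 (t=6: SET max = -19): total unchanged
  event 3 (t=12: DEL total): total (absent) -> (absent)
  event 4 (t=20: SET max = 9): total unchanged
  event 5 (t=25: INC count by 12): total unchanged
  event 6 (t=32: DEC max by 14): total unchanged
  event 7 (t=38: SET total = -7): total (absent) -> -7
  event 8 (t=46: INC total by 15): total -7 -> 8
Final: total = 8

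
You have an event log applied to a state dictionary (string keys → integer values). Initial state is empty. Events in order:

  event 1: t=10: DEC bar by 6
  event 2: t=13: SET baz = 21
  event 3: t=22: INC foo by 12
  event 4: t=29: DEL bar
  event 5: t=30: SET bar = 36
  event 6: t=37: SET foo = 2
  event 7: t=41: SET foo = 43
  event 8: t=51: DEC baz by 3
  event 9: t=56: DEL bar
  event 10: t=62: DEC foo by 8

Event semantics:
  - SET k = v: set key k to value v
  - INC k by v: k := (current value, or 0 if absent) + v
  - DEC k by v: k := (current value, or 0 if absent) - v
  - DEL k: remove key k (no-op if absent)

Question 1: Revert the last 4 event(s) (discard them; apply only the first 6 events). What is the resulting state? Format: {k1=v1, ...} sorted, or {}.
Keep first 6 events (discard last 4):
  after event 1 (t=10: DEC bar by 6): {bar=-6}
  after event 2 (t=13: SET baz = 21): {bar=-6, baz=21}
  after event 3 (t=22: INC foo by 12): {bar=-6, baz=21, foo=12}
  after event 4 (t=29: DEL bar): {baz=21, foo=12}
  after event 5 (t=30: SET bar = 36): {bar=36, baz=21, foo=12}
  after event 6 (t=37: SET foo = 2): {bar=36, baz=21, foo=2}

Answer: {bar=36, baz=21, foo=2}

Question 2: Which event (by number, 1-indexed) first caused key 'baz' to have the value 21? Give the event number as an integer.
Answer: 2

Derivation:
Looking for first event where baz becomes 21:
  event 2: baz (absent) -> 21  <-- first match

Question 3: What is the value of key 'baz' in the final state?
Answer: 18

Derivation:
Track key 'baz' through all 10 events:
  event 1 (t=10: DEC bar by 6): baz unchanged
  event 2 (t=13: SET baz = 21): baz (absent) -> 21
  event 3 (t=22: INC foo by 12): baz unchanged
  event 4 (t=29: DEL bar): baz unchanged
  event 5 (t=30: SET bar = 36): baz unchanged
  event 6 (t=37: SET foo = 2): baz unchanged
  event 7 (t=41: SET foo = 43): baz unchanged
  event 8 (t=51: DEC baz by 3): baz 21 -> 18
  event 9 (t=56: DEL bar): baz unchanged
  event 10 (t=62: DEC foo by 8): baz unchanged
Final: baz = 18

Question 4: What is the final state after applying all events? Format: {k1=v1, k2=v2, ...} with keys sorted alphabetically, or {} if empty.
  after event 1 (t=10: DEC bar by 6): {bar=-6}
  after event 2 (t=13: SET baz = 21): {bar=-6, baz=21}
  after event 3 (t=22: INC foo by 12): {bar=-6, baz=21, foo=12}
  after event 4 (t=29: DEL bar): {baz=21, foo=12}
  after event 5 (t=30: SET bar = 36): {bar=36, baz=21, foo=12}
  after event 6 (t=37: SET foo = 2): {bar=36, baz=21, foo=2}
  after event 7 (t=41: SET foo = 43): {bar=36, baz=21, foo=43}
  after event 8 (t=51: DEC baz by 3): {bar=36, baz=18, foo=43}
  after event 9 (t=56: DEL bar): {baz=18, foo=43}
  after event 10 (t=62: DEC foo by 8): {baz=18, foo=35}

Answer: {baz=18, foo=35}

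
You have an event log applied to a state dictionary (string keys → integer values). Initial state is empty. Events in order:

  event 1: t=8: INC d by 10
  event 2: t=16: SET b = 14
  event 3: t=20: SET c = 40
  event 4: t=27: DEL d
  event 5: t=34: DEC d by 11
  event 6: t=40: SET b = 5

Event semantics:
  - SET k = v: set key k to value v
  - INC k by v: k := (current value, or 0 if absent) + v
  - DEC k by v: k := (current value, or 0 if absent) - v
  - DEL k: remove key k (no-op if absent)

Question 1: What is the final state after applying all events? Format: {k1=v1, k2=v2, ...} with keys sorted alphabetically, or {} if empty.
  after event 1 (t=8: INC d by 10): {d=10}
  after event 2 (t=16: SET b = 14): {b=14, d=10}
  after event 3 (t=20: SET c = 40): {b=14, c=40, d=10}
  after event 4 (t=27: DEL d): {b=14, c=40}
  after event 5 (t=34: DEC d by 11): {b=14, c=40, d=-11}
  after event 6 (t=40: SET b = 5): {b=5, c=40, d=-11}

Answer: {b=5, c=40, d=-11}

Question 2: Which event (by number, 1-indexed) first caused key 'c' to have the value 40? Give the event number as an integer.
Answer: 3

Derivation:
Looking for first event where c becomes 40:
  event 3: c (absent) -> 40  <-- first match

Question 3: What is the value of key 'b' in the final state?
Answer: 5

Derivation:
Track key 'b' through all 6 events:
  event 1 (t=8: INC d by 10): b unchanged
  event 2 (t=16: SET b = 14): b (absent) -> 14
  event 3 (t=20: SET c = 40): b unchanged
  event 4 (t=27: DEL d): b unchanged
  event 5 (t=34: DEC d by 11): b unchanged
  event 6 (t=40: SET b = 5): b 14 -> 5
Final: b = 5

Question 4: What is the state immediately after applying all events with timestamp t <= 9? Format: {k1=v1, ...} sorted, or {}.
Apply events with t <= 9 (1 events):
  after event 1 (t=8: INC d by 10): {d=10}

Answer: {d=10}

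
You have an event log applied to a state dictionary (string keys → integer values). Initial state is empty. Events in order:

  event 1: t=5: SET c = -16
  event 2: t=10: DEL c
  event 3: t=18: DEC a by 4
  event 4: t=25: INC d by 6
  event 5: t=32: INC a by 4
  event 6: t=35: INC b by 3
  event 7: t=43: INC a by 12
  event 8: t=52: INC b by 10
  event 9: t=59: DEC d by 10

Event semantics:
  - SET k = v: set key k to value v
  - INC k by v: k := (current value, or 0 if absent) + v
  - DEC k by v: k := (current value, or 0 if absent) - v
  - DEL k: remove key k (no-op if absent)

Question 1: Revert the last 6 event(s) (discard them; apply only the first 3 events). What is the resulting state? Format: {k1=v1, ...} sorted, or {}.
Answer: {a=-4}

Derivation:
Keep first 3 events (discard last 6):
  after event 1 (t=5: SET c = -16): {c=-16}
  after event 2 (t=10: DEL c): {}
  after event 3 (t=18: DEC a by 4): {a=-4}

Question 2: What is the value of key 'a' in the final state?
Track key 'a' through all 9 events:
  event 1 (t=5: SET c = -16): a unchanged
  event 2 (t=10: DEL c): a unchanged
  event 3 (t=18: DEC a by 4): a (absent) -> -4
  event 4 (t=25: INC d by 6): a unchanged
  event 5 (t=32: INC a by 4): a -4 -> 0
  event 6 (t=35: INC b by 3): a unchanged
  event 7 (t=43: INC a by 12): a 0 -> 12
  event 8 (t=52: INC b by 10): a unchanged
  event 9 (t=59: DEC d by 10): a unchanged
Final: a = 12

Answer: 12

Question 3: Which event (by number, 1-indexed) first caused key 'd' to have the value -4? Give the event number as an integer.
Looking for first event where d becomes -4:
  event 4: d = 6
  event 5: d = 6
  event 6: d = 6
  event 7: d = 6
  event 8: d = 6
  event 9: d 6 -> -4  <-- first match

Answer: 9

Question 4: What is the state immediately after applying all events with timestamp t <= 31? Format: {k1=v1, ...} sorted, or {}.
Apply events with t <= 31 (4 events):
  after event 1 (t=5: SET c = -16): {c=-16}
  after event 2 (t=10: DEL c): {}
  after event 3 (t=18: DEC a by 4): {a=-4}
  after event 4 (t=25: INC d by 6): {a=-4, d=6}

Answer: {a=-4, d=6}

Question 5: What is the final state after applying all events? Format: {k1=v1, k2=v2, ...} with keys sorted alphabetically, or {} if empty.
Answer: {a=12, b=13, d=-4}

Derivation:
  after event 1 (t=5: SET c = -16): {c=-16}
  after event 2 (t=10: DEL c): {}
  after event 3 (t=18: DEC a by 4): {a=-4}
  after event 4 (t=25: INC d by 6): {a=-4, d=6}
  after event 5 (t=32: INC a by 4): {a=0, d=6}
  after event 6 (t=35: INC b by 3): {a=0, b=3, d=6}
  after event 7 (t=43: INC a by 12): {a=12, b=3, d=6}
  after event 8 (t=52: INC b by 10): {a=12, b=13, d=6}
  after event 9 (t=59: DEC d by 10): {a=12, b=13, d=-4}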